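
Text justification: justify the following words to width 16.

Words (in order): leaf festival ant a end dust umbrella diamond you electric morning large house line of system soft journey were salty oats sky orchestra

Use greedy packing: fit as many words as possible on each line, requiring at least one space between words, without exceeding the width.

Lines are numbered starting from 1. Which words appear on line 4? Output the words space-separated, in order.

Answer: you electric

Derivation:
Line 1: ['leaf', 'festival'] (min_width=13, slack=3)
Line 2: ['ant', 'a', 'end', 'dust'] (min_width=14, slack=2)
Line 3: ['umbrella', 'diamond'] (min_width=16, slack=0)
Line 4: ['you', 'electric'] (min_width=12, slack=4)
Line 5: ['morning', 'large'] (min_width=13, slack=3)
Line 6: ['house', 'line', 'of'] (min_width=13, slack=3)
Line 7: ['system', 'soft'] (min_width=11, slack=5)
Line 8: ['journey', 'were'] (min_width=12, slack=4)
Line 9: ['salty', 'oats', 'sky'] (min_width=14, slack=2)
Line 10: ['orchestra'] (min_width=9, slack=7)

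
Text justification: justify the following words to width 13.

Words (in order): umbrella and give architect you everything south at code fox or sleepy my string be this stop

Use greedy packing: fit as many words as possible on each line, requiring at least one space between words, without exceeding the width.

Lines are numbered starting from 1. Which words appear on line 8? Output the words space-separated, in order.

Answer: this stop

Derivation:
Line 1: ['umbrella', 'and'] (min_width=12, slack=1)
Line 2: ['give'] (min_width=4, slack=9)
Line 3: ['architect', 'you'] (min_width=13, slack=0)
Line 4: ['everything'] (min_width=10, slack=3)
Line 5: ['south', 'at', 'code'] (min_width=13, slack=0)
Line 6: ['fox', 'or', 'sleepy'] (min_width=13, slack=0)
Line 7: ['my', 'string', 'be'] (min_width=12, slack=1)
Line 8: ['this', 'stop'] (min_width=9, slack=4)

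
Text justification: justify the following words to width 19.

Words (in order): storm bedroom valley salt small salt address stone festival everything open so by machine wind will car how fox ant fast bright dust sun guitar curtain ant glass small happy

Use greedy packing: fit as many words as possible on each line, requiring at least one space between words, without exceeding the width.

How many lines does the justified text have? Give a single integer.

Answer: 10

Derivation:
Line 1: ['storm', 'bedroom'] (min_width=13, slack=6)
Line 2: ['valley', 'salt', 'small'] (min_width=17, slack=2)
Line 3: ['salt', 'address', 'stone'] (min_width=18, slack=1)
Line 4: ['festival', 'everything'] (min_width=19, slack=0)
Line 5: ['open', 'so', 'by', 'machine'] (min_width=18, slack=1)
Line 6: ['wind', 'will', 'car', 'how'] (min_width=17, slack=2)
Line 7: ['fox', 'ant', 'fast', 'bright'] (min_width=19, slack=0)
Line 8: ['dust', 'sun', 'guitar'] (min_width=15, slack=4)
Line 9: ['curtain', 'ant', 'glass'] (min_width=17, slack=2)
Line 10: ['small', 'happy'] (min_width=11, slack=8)
Total lines: 10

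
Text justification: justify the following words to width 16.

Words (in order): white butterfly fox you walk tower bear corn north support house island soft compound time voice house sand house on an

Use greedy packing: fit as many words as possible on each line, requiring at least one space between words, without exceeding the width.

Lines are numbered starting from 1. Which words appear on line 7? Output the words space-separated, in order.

Answer: time voice house

Derivation:
Line 1: ['white', 'butterfly'] (min_width=15, slack=1)
Line 2: ['fox', 'you', 'walk'] (min_width=12, slack=4)
Line 3: ['tower', 'bear', 'corn'] (min_width=15, slack=1)
Line 4: ['north', 'support'] (min_width=13, slack=3)
Line 5: ['house', 'island'] (min_width=12, slack=4)
Line 6: ['soft', 'compound'] (min_width=13, slack=3)
Line 7: ['time', 'voice', 'house'] (min_width=16, slack=0)
Line 8: ['sand', 'house', 'on', 'an'] (min_width=16, slack=0)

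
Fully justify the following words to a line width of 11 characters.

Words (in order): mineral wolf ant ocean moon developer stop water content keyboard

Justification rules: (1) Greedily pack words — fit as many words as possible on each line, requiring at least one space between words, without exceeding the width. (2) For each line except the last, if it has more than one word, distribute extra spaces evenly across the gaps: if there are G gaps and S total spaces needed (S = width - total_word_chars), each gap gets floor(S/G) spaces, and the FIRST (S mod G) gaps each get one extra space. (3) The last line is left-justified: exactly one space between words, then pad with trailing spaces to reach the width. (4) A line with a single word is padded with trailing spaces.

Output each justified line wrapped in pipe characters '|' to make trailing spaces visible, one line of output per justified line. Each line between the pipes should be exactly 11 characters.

Line 1: ['mineral'] (min_width=7, slack=4)
Line 2: ['wolf', 'ant'] (min_width=8, slack=3)
Line 3: ['ocean', 'moon'] (min_width=10, slack=1)
Line 4: ['developer'] (min_width=9, slack=2)
Line 5: ['stop', 'water'] (min_width=10, slack=1)
Line 6: ['content'] (min_width=7, slack=4)
Line 7: ['keyboard'] (min_width=8, slack=3)

Answer: |mineral    |
|wolf    ant|
|ocean  moon|
|developer  |
|stop  water|
|content    |
|keyboard   |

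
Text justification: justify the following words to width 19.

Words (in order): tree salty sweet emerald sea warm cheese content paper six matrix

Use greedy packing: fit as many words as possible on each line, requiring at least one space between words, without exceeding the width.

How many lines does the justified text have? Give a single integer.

Answer: 4

Derivation:
Line 1: ['tree', 'salty', 'sweet'] (min_width=16, slack=3)
Line 2: ['emerald', 'sea', 'warm'] (min_width=16, slack=3)
Line 3: ['cheese', 'content'] (min_width=14, slack=5)
Line 4: ['paper', 'six', 'matrix'] (min_width=16, slack=3)
Total lines: 4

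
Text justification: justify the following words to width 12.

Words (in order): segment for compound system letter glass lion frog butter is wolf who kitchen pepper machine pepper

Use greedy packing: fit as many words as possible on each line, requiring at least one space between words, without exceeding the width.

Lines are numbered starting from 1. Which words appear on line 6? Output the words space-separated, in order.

Answer: butter is

Derivation:
Line 1: ['segment', 'for'] (min_width=11, slack=1)
Line 2: ['compound'] (min_width=8, slack=4)
Line 3: ['system'] (min_width=6, slack=6)
Line 4: ['letter', 'glass'] (min_width=12, slack=0)
Line 5: ['lion', 'frog'] (min_width=9, slack=3)
Line 6: ['butter', 'is'] (min_width=9, slack=3)
Line 7: ['wolf', 'who'] (min_width=8, slack=4)
Line 8: ['kitchen'] (min_width=7, slack=5)
Line 9: ['pepper'] (min_width=6, slack=6)
Line 10: ['machine'] (min_width=7, slack=5)
Line 11: ['pepper'] (min_width=6, slack=6)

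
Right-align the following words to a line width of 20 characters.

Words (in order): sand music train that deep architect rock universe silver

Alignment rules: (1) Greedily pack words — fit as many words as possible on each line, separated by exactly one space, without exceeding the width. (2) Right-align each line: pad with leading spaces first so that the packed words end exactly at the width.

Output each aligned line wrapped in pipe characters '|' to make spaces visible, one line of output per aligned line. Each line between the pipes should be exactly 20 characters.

Line 1: ['sand', 'music', 'train'] (min_width=16, slack=4)
Line 2: ['that', 'deep', 'architect'] (min_width=19, slack=1)
Line 3: ['rock', 'universe', 'silver'] (min_width=20, slack=0)

Answer: |    sand music train|
| that deep architect|
|rock universe silver|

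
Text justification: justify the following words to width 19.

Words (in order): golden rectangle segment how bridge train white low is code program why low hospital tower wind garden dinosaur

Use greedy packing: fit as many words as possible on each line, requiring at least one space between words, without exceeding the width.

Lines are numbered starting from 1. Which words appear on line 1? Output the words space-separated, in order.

Line 1: ['golden', 'rectangle'] (min_width=16, slack=3)
Line 2: ['segment', 'how', 'bridge'] (min_width=18, slack=1)
Line 3: ['train', 'white', 'low', 'is'] (min_width=18, slack=1)
Line 4: ['code', 'program', 'why'] (min_width=16, slack=3)
Line 5: ['low', 'hospital', 'tower'] (min_width=18, slack=1)
Line 6: ['wind', 'garden'] (min_width=11, slack=8)
Line 7: ['dinosaur'] (min_width=8, slack=11)

Answer: golden rectangle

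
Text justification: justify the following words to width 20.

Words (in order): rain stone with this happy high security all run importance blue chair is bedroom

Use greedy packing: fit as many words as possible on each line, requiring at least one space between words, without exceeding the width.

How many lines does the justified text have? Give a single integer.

Line 1: ['rain', 'stone', 'with', 'this'] (min_width=20, slack=0)
Line 2: ['happy', 'high', 'security'] (min_width=19, slack=1)
Line 3: ['all', 'run', 'importance'] (min_width=18, slack=2)
Line 4: ['blue', 'chair', 'is'] (min_width=13, slack=7)
Line 5: ['bedroom'] (min_width=7, slack=13)
Total lines: 5

Answer: 5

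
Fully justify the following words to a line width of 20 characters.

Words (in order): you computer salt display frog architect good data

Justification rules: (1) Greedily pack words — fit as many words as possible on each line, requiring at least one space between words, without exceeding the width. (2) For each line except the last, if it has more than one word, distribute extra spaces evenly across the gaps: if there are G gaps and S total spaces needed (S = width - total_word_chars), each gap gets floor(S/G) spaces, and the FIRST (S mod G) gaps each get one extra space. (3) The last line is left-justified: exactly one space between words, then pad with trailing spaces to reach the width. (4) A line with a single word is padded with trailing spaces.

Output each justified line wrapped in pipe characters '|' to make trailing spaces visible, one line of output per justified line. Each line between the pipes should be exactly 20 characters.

Answer: |you   computer  salt|
|display         frog|
|architect good data |

Derivation:
Line 1: ['you', 'computer', 'salt'] (min_width=17, slack=3)
Line 2: ['display', 'frog'] (min_width=12, slack=8)
Line 3: ['architect', 'good', 'data'] (min_width=19, slack=1)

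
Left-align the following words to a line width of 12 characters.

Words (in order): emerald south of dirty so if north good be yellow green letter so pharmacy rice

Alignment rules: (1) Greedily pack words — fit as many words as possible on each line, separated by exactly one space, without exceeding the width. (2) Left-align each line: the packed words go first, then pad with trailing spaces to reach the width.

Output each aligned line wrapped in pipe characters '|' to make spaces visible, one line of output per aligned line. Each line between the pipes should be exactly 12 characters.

Answer: |emerald     |
|south of    |
|dirty so if |
|north good  |
|be yellow   |
|green letter|
|so pharmacy |
|rice        |

Derivation:
Line 1: ['emerald'] (min_width=7, slack=5)
Line 2: ['south', 'of'] (min_width=8, slack=4)
Line 3: ['dirty', 'so', 'if'] (min_width=11, slack=1)
Line 4: ['north', 'good'] (min_width=10, slack=2)
Line 5: ['be', 'yellow'] (min_width=9, slack=3)
Line 6: ['green', 'letter'] (min_width=12, slack=0)
Line 7: ['so', 'pharmacy'] (min_width=11, slack=1)
Line 8: ['rice'] (min_width=4, slack=8)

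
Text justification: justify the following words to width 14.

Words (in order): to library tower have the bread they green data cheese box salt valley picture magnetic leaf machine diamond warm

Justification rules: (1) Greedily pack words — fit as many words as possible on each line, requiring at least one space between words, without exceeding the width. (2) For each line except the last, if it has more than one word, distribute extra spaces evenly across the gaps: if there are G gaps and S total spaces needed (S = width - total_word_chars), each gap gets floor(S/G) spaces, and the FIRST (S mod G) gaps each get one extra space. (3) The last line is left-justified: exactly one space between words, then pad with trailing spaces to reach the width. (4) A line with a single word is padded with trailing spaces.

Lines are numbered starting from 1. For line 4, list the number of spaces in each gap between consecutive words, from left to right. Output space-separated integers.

Line 1: ['to', 'library'] (min_width=10, slack=4)
Line 2: ['tower', 'have', 'the'] (min_width=14, slack=0)
Line 3: ['bread', 'they'] (min_width=10, slack=4)
Line 4: ['green', 'data'] (min_width=10, slack=4)
Line 5: ['cheese', 'box'] (min_width=10, slack=4)
Line 6: ['salt', 'valley'] (min_width=11, slack=3)
Line 7: ['picture'] (min_width=7, slack=7)
Line 8: ['magnetic', 'leaf'] (min_width=13, slack=1)
Line 9: ['machine'] (min_width=7, slack=7)
Line 10: ['diamond', 'warm'] (min_width=12, slack=2)

Answer: 5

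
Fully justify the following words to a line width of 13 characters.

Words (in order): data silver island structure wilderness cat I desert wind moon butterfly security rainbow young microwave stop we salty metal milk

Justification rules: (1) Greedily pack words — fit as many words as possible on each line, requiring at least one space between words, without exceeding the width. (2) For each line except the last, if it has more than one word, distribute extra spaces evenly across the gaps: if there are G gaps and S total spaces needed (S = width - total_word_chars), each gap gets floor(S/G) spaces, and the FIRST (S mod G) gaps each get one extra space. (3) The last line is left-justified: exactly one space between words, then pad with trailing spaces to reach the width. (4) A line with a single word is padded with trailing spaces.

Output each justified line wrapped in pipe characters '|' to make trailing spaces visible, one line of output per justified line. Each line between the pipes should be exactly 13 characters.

Line 1: ['data', 'silver'] (min_width=11, slack=2)
Line 2: ['island'] (min_width=6, slack=7)
Line 3: ['structure'] (min_width=9, slack=4)
Line 4: ['wilderness'] (min_width=10, slack=3)
Line 5: ['cat', 'I', 'desert'] (min_width=12, slack=1)
Line 6: ['wind', 'moon'] (min_width=9, slack=4)
Line 7: ['butterfly'] (min_width=9, slack=4)
Line 8: ['security'] (min_width=8, slack=5)
Line 9: ['rainbow', 'young'] (min_width=13, slack=0)
Line 10: ['microwave'] (min_width=9, slack=4)
Line 11: ['stop', 'we', 'salty'] (min_width=13, slack=0)
Line 12: ['metal', 'milk'] (min_width=10, slack=3)

Answer: |data   silver|
|island       |
|structure    |
|wilderness   |
|cat  I desert|
|wind     moon|
|butterfly    |
|security     |
|rainbow young|
|microwave    |
|stop we salty|
|metal milk   |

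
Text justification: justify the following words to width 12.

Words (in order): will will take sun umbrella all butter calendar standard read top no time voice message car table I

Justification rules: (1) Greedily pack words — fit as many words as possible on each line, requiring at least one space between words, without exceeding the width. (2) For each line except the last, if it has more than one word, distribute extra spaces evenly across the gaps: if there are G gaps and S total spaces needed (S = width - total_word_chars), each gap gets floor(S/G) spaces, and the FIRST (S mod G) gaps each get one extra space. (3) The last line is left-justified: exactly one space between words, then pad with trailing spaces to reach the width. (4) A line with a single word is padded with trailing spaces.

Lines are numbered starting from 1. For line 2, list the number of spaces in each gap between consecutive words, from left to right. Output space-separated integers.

Answer: 5

Derivation:
Line 1: ['will', 'will'] (min_width=9, slack=3)
Line 2: ['take', 'sun'] (min_width=8, slack=4)
Line 3: ['umbrella', 'all'] (min_width=12, slack=0)
Line 4: ['butter'] (min_width=6, slack=6)
Line 5: ['calendar'] (min_width=8, slack=4)
Line 6: ['standard'] (min_width=8, slack=4)
Line 7: ['read', 'top', 'no'] (min_width=11, slack=1)
Line 8: ['time', 'voice'] (min_width=10, slack=2)
Line 9: ['message', 'car'] (min_width=11, slack=1)
Line 10: ['table', 'I'] (min_width=7, slack=5)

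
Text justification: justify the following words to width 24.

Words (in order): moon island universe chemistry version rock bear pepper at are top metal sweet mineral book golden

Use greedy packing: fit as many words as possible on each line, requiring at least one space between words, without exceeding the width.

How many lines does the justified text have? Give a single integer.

Line 1: ['moon', 'island', 'universe'] (min_width=20, slack=4)
Line 2: ['chemistry', 'version', 'rock'] (min_width=22, slack=2)
Line 3: ['bear', 'pepper', 'at', 'are', 'top'] (min_width=22, slack=2)
Line 4: ['metal', 'sweet', 'mineral', 'book'] (min_width=24, slack=0)
Line 5: ['golden'] (min_width=6, slack=18)
Total lines: 5

Answer: 5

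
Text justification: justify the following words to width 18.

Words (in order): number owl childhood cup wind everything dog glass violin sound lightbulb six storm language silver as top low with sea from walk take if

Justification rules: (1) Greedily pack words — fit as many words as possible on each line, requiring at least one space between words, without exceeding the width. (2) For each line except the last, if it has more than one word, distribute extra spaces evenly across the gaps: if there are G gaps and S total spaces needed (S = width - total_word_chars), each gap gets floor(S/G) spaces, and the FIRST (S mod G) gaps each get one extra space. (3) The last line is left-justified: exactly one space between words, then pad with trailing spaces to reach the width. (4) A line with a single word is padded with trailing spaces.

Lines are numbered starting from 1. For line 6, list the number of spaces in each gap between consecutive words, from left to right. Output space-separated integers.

Answer: 5

Derivation:
Line 1: ['number', 'owl'] (min_width=10, slack=8)
Line 2: ['childhood', 'cup', 'wind'] (min_width=18, slack=0)
Line 3: ['everything', 'dog'] (min_width=14, slack=4)
Line 4: ['glass', 'violin', 'sound'] (min_width=18, slack=0)
Line 5: ['lightbulb', 'six'] (min_width=13, slack=5)
Line 6: ['storm', 'language'] (min_width=14, slack=4)
Line 7: ['silver', 'as', 'top', 'low'] (min_width=17, slack=1)
Line 8: ['with', 'sea', 'from', 'walk'] (min_width=18, slack=0)
Line 9: ['take', 'if'] (min_width=7, slack=11)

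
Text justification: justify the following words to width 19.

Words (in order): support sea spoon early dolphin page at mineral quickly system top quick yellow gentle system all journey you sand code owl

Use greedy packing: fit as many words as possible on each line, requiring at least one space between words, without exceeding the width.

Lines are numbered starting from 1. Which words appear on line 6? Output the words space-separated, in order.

Line 1: ['support', 'sea', 'spoon'] (min_width=17, slack=2)
Line 2: ['early', 'dolphin', 'page'] (min_width=18, slack=1)
Line 3: ['at', 'mineral', 'quickly'] (min_width=18, slack=1)
Line 4: ['system', 'top', 'quick'] (min_width=16, slack=3)
Line 5: ['yellow', 'gentle'] (min_width=13, slack=6)
Line 6: ['system', 'all', 'journey'] (min_width=18, slack=1)
Line 7: ['you', 'sand', 'code', 'owl'] (min_width=17, slack=2)

Answer: system all journey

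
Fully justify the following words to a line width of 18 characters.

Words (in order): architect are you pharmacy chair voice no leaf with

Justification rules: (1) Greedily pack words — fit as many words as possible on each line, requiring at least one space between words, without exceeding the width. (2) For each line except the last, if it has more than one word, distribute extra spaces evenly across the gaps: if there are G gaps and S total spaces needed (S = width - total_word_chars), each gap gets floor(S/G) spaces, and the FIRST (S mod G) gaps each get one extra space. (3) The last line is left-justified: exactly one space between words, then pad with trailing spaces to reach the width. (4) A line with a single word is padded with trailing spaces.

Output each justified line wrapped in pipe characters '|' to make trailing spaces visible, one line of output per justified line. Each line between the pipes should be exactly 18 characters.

Answer: |architect  are you|
|pharmacy     chair|
|voice no leaf with|

Derivation:
Line 1: ['architect', 'are', 'you'] (min_width=17, slack=1)
Line 2: ['pharmacy', 'chair'] (min_width=14, slack=4)
Line 3: ['voice', 'no', 'leaf', 'with'] (min_width=18, slack=0)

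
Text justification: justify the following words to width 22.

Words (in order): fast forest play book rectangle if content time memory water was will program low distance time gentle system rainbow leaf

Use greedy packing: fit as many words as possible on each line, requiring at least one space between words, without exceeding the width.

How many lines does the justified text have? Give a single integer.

Answer: 6

Derivation:
Line 1: ['fast', 'forest', 'play', 'book'] (min_width=21, slack=1)
Line 2: ['rectangle', 'if', 'content'] (min_width=20, slack=2)
Line 3: ['time', 'memory', 'water', 'was'] (min_width=21, slack=1)
Line 4: ['will', 'program', 'low'] (min_width=16, slack=6)
Line 5: ['distance', 'time', 'gentle'] (min_width=20, slack=2)
Line 6: ['system', 'rainbow', 'leaf'] (min_width=19, slack=3)
Total lines: 6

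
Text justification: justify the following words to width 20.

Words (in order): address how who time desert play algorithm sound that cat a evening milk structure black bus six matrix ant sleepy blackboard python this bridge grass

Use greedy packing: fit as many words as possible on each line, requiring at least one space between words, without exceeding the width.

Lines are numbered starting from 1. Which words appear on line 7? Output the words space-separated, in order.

Line 1: ['address', 'how', 'who', 'time'] (min_width=20, slack=0)
Line 2: ['desert', 'play'] (min_width=11, slack=9)
Line 3: ['algorithm', 'sound', 'that'] (min_width=20, slack=0)
Line 4: ['cat', 'a', 'evening', 'milk'] (min_width=18, slack=2)
Line 5: ['structure', 'black', 'bus'] (min_width=19, slack=1)
Line 6: ['six', 'matrix', 'ant'] (min_width=14, slack=6)
Line 7: ['sleepy', 'blackboard'] (min_width=17, slack=3)
Line 8: ['python', 'this', 'bridge'] (min_width=18, slack=2)
Line 9: ['grass'] (min_width=5, slack=15)

Answer: sleepy blackboard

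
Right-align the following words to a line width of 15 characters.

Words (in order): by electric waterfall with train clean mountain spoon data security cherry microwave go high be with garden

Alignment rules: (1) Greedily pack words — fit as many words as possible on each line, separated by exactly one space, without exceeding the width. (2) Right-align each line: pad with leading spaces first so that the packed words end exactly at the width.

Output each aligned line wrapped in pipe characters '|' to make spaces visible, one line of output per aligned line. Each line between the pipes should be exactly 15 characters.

Line 1: ['by', 'electric'] (min_width=11, slack=4)
Line 2: ['waterfall', 'with'] (min_width=14, slack=1)
Line 3: ['train', 'clean'] (min_width=11, slack=4)
Line 4: ['mountain', 'spoon'] (min_width=14, slack=1)
Line 5: ['data', 'security'] (min_width=13, slack=2)
Line 6: ['cherry'] (min_width=6, slack=9)
Line 7: ['microwave', 'go'] (min_width=12, slack=3)
Line 8: ['high', 'be', 'with'] (min_width=12, slack=3)
Line 9: ['garden'] (min_width=6, slack=9)

Answer: |    by electric|
| waterfall with|
|    train clean|
| mountain spoon|
|  data security|
|         cherry|
|   microwave go|
|   high be with|
|         garden|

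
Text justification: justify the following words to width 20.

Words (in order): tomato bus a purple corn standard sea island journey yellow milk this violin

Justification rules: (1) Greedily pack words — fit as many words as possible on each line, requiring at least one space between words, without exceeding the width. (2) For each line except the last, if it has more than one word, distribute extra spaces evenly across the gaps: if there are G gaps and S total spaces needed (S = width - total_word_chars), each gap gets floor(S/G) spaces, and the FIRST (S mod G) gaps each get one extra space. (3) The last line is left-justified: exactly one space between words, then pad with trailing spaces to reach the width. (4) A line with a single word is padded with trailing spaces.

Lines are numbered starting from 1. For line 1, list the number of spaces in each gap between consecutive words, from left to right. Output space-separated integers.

Line 1: ['tomato', 'bus', 'a', 'purple'] (min_width=19, slack=1)
Line 2: ['corn', 'standard', 'sea'] (min_width=17, slack=3)
Line 3: ['island', 'journey'] (min_width=14, slack=6)
Line 4: ['yellow', 'milk', 'this'] (min_width=16, slack=4)
Line 5: ['violin'] (min_width=6, slack=14)

Answer: 2 1 1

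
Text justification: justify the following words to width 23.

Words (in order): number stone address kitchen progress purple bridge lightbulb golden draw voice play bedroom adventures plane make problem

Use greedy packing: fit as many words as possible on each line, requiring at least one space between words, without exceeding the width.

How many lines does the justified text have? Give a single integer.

Answer: 6

Derivation:
Line 1: ['number', 'stone', 'address'] (min_width=20, slack=3)
Line 2: ['kitchen', 'progress', 'purple'] (min_width=23, slack=0)
Line 3: ['bridge', 'lightbulb', 'golden'] (min_width=23, slack=0)
Line 4: ['draw', 'voice', 'play', 'bedroom'] (min_width=23, slack=0)
Line 5: ['adventures', 'plane', 'make'] (min_width=21, slack=2)
Line 6: ['problem'] (min_width=7, slack=16)
Total lines: 6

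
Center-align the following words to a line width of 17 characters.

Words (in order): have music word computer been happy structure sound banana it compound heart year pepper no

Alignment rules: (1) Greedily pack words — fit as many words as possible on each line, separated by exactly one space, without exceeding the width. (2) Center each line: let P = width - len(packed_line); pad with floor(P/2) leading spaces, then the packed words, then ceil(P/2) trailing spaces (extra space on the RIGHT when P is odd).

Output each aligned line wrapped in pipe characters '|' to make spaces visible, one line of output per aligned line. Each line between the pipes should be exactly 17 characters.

Line 1: ['have', 'music', 'word'] (min_width=15, slack=2)
Line 2: ['computer', 'been'] (min_width=13, slack=4)
Line 3: ['happy', 'structure'] (min_width=15, slack=2)
Line 4: ['sound', 'banana', 'it'] (min_width=15, slack=2)
Line 5: ['compound', 'heart'] (min_width=14, slack=3)
Line 6: ['year', 'pepper', 'no'] (min_width=14, slack=3)

Answer: | have music word |
|  computer been  |
| happy structure |
| sound banana it |
| compound heart  |
| year pepper no  |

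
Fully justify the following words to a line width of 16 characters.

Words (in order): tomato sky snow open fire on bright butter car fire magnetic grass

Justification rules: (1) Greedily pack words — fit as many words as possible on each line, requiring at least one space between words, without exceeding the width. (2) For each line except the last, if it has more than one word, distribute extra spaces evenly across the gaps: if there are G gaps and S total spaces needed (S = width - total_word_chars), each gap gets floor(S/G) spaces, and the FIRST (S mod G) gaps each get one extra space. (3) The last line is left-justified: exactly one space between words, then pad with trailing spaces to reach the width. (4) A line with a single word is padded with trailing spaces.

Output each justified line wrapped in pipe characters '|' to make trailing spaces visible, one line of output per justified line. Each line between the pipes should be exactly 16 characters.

Line 1: ['tomato', 'sky', 'snow'] (min_width=15, slack=1)
Line 2: ['open', 'fire', 'on'] (min_width=12, slack=4)
Line 3: ['bright', 'butter'] (min_width=13, slack=3)
Line 4: ['car', 'fire'] (min_width=8, slack=8)
Line 5: ['magnetic', 'grass'] (min_width=14, slack=2)

Answer: |tomato  sky snow|
|open   fire   on|
|bright    butter|
|car         fire|
|magnetic grass  |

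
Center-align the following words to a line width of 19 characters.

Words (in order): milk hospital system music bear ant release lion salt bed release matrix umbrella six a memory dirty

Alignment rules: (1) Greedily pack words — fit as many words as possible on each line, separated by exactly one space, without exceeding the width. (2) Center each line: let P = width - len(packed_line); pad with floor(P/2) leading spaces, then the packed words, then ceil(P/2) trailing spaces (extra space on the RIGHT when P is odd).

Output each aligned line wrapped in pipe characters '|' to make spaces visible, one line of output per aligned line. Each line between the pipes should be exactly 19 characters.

Line 1: ['milk', 'hospital'] (min_width=13, slack=6)
Line 2: ['system', 'music', 'bear'] (min_width=17, slack=2)
Line 3: ['ant', 'release', 'lion'] (min_width=16, slack=3)
Line 4: ['salt', 'bed', 'release'] (min_width=16, slack=3)
Line 5: ['matrix', 'umbrella', 'six'] (min_width=19, slack=0)
Line 6: ['a', 'memory', 'dirty'] (min_width=14, slack=5)

Answer: |   milk hospital   |
| system music bear |
| ant release lion  |
| salt bed release  |
|matrix umbrella six|
|  a memory dirty   |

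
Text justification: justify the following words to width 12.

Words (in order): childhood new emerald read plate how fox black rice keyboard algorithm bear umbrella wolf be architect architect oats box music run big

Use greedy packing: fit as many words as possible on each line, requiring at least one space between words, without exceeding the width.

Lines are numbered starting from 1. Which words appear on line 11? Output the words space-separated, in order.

Line 1: ['childhood'] (min_width=9, slack=3)
Line 2: ['new', 'emerald'] (min_width=11, slack=1)
Line 3: ['read', 'plate'] (min_width=10, slack=2)
Line 4: ['how', 'fox'] (min_width=7, slack=5)
Line 5: ['black', 'rice'] (min_width=10, slack=2)
Line 6: ['keyboard'] (min_width=8, slack=4)
Line 7: ['algorithm'] (min_width=9, slack=3)
Line 8: ['bear'] (min_width=4, slack=8)
Line 9: ['umbrella'] (min_width=8, slack=4)
Line 10: ['wolf', 'be'] (min_width=7, slack=5)
Line 11: ['architect'] (min_width=9, slack=3)
Line 12: ['architect'] (min_width=9, slack=3)
Line 13: ['oats', 'box'] (min_width=8, slack=4)
Line 14: ['music', 'run'] (min_width=9, slack=3)
Line 15: ['big'] (min_width=3, slack=9)

Answer: architect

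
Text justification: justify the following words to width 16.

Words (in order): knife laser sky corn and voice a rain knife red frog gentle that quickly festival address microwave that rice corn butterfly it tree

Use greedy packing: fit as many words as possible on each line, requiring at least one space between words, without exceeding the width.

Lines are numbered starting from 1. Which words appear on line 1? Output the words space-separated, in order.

Answer: knife laser sky

Derivation:
Line 1: ['knife', 'laser', 'sky'] (min_width=15, slack=1)
Line 2: ['corn', 'and', 'voice', 'a'] (min_width=16, slack=0)
Line 3: ['rain', 'knife', 'red'] (min_width=14, slack=2)
Line 4: ['frog', 'gentle', 'that'] (min_width=16, slack=0)
Line 5: ['quickly', 'festival'] (min_width=16, slack=0)
Line 6: ['address'] (min_width=7, slack=9)
Line 7: ['microwave', 'that'] (min_width=14, slack=2)
Line 8: ['rice', 'corn'] (min_width=9, slack=7)
Line 9: ['butterfly', 'it'] (min_width=12, slack=4)
Line 10: ['tree'] (min_width=4, slack=12)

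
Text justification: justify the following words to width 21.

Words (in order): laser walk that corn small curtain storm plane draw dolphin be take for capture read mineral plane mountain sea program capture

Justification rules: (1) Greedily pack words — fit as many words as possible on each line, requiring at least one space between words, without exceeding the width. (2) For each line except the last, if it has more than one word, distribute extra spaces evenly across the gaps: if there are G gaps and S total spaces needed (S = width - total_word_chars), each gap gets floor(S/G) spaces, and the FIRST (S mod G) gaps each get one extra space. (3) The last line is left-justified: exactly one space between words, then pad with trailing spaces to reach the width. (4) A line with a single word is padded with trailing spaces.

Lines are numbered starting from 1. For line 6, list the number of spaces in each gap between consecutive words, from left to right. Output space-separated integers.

Answer: 2 1

Derivation:
Line 1: ['laser', 'walk', 'that', 'corn'] (min_width=20, slack=1)
Line 2: ['small', 'curtain', 'storm'] (min_width=19, slack=2)
Line 3: ['plane', 'draw', 'dolphin', 'be'] (min_width=21, slack=0)
Line 4: ['take', 'for', 'capture', 'read'] (min_width=21, slack=0)
Line 5: ['mineral', 'plane'] (min_width=13, slack=8)
Line 6: ['mountain', 'sea', 'program'] (min_width=20, slack=1)
Line 7: ['capture'] (min_width=7, slack=14)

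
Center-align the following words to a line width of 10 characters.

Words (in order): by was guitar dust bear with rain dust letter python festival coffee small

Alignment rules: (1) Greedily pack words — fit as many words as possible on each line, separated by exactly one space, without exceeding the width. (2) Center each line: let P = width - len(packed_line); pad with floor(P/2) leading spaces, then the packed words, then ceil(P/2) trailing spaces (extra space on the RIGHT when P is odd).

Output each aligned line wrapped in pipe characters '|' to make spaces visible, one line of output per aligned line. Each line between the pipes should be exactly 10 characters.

Answer: |  by was  |
|  guitar  |
|dust bear |
|with rain |
|   dust   |
|  letter  |
|  python  |
| festival |
|  coffee  |
|  small   |

Derivation:
Line 1: ['by', 'was'] (min_width=6, slack=4)
Line 2: ['guitar'] (min_width=6, slack=4)
Line 3: ['dust', 'bear'] (min_width=9, slack=1)
Line 4: ['with', 'rain'] (min_width=9, slack=1)
Line 5: ['dust'] (min_width=4, slack=6)
Line 6: ['letter'] (min_width=6, slack=4)
Line 7: ['python'] (min_width=6, slack=4)
Line 8: ['festival'] (min_width=8, slack=2)
Line 9: ['coffee'] (min_width=6, slack=4)
Line 10: ['small'] (min_width=5, slack=5)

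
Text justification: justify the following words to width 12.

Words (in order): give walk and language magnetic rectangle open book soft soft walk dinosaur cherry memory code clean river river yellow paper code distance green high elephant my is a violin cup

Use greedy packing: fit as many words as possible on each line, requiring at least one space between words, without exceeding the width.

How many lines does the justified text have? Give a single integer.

Line 1: ['give', 'walk'] (min_width=9, slack=3)
Line 2: ['and', 'language'] (min_width=12, slack=0)
Line 3: ['magnetic'] (min_width=8, slack=4)
Line 4: ['rectangle'] (min_width=9, slack=3)
Line 5: ['open', 'book'] (min_width=9, slack=3)
Line 6: ['soft', 'soft'] (min_width=9, slack=3)
Line 7: ['walk'] (min_width=4, slack=8)
Line 8: ['dinosaur'] (min_width=8, slack=4)
Line 9: ['cherry'] (min_width=6, slack=6)
Line 10: ['memory', 'code'] (min_width=11, slack=1)
Line 11: ['clean', 'river'] (min_width=11, slack=1)
Line 12: ['river', 'yellow'] (min_width=12, slack=0)
Line 13: ['paper', 'code'] (min_width=10, slack=2)
Line 14: ['distance'] (min_width=8, slack=4)
Line 15: ['green', 'high'] (min_width=10, slack=2)
Line 16: ['elephant', 'my'] (min_width=11, slack=1)
Line 17: ['is', 'a', 'violin'] (min_width=11, slack=1)
Line 18: ['cup'] (min_width=3, slack=9)
Total lines: 18

Answer: 18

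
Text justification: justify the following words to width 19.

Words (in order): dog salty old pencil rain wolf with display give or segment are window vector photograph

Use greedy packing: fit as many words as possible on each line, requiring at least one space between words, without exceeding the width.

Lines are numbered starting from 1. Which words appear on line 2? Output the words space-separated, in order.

Answer: pencil rain wolf

Derivation:
Line 1: ['dog', 'salty', 'old'] (min_width=13, slack=6)
Line 2: ['pencil', 'rain', 'wolf'] (min_width=16, slack=3)
Line 3: ['with', 'display', 'give'] (min_width=17, slack=2)
Line 4: ['or', 'segment', 'are'] (min_width=14, slack=5)
Line 5: ['window', 'vector'] (min_width=13, slack=6)
Line 6: ['photograph'] (min_width=10, slack=9)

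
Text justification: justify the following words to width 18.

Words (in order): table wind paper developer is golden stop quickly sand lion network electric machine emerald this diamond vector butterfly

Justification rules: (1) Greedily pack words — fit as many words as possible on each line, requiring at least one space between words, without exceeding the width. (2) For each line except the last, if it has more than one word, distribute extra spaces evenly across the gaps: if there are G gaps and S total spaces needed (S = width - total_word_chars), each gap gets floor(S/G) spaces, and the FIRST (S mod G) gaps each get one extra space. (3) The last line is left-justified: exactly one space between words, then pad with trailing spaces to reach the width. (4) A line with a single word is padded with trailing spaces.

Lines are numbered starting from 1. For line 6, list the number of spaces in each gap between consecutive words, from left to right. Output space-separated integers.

Answer: 4

Derivation:
Line 1: ['table', 'wind', 'paper'] (min_width=16, slack=2)
Line 2: ['developer', 'is'] (min_width=12, slack=6)
Line 3: ['golden', 'stop'] (min_width=11, slack=7)
Line 4: ['quickly', 'sand', 'lion'] (min_width=17, slack=1)
Line 5: ['network', 'electric'] (min_width=16, slack=2)
Line 6: ['machine', 'emerald'] (min_width=15, slack=3)
Line 7: ['this', 'diamond'] (min_width=12, slack=6)
Line 8: ['vector', 'butterfly'] (min_width=16, slack=2)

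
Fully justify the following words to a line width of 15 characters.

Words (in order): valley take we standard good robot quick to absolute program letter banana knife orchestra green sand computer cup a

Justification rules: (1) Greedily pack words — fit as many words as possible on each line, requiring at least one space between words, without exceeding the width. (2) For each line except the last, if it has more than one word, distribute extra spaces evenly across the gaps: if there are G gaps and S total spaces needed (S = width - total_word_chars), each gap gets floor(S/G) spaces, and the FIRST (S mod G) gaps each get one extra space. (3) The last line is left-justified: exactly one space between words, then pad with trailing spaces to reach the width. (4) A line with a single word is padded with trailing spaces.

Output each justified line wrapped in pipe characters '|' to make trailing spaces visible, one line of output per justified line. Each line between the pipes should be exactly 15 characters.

Answer: |valley  take we|
|standard   good|
|robot  quick to|
|absolute       |
|program  letter|
|banana    knife|
|orchestra green|
|sand   computer|
|cup a          |

Derivation:
Line 1: ['valley', 'take', 'we'] (min_width=14, slack=1)
Line 2: ['standard', 'good'] (min_width=13, slack=2)
Line 3: ['robot', 'quick', 'to'] (min_width=14, slack=1)
Line 4: ['absolute'] (min_width=8, slack=7)
Line 5: ['program', 'letter'] (min_width=14, slack=1)
Line 6: ['banana', 'knife'] (min_width=12, slack=3)
Line 7: ['orchestra', 'green'] (min_width=15, slack=0)
Line 8: ['sand', 'computer'] (min_width=13, slack=2)
Line 9: ['cup', 'a'] (min_width=5, slack=10)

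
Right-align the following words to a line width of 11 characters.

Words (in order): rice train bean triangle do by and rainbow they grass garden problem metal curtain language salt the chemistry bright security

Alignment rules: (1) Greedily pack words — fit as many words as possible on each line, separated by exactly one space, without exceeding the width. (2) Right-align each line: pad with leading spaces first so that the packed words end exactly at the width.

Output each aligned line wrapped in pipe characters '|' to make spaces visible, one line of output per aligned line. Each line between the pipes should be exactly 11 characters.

Line 1: ['rice', 'train'] (min_width=10, slack=1)
Line 2: ['bean'] (min_width=4, slack=7)
Line 3: ['triangle', 'do'] (min_width=11, slack=0)
Line 4: ['by', 'and'] (min_width=6, slack=5)
Line 5: ['rainbow'] (min_width=7, slack=4)
Line 6: ['they', 'grass'] (min_width=10, slack=1)
Line 7: ['garden'] (min_width=6, slack=5)
Line 8: ['problem'] (min_width=7, slack=4)
Line 9: ['metal'] (min_width=5, slack=6)
Line 10: ['curtain'] (min_width=7, slack=4)
Line 11: ['language'] (min_width=8, slack=3)
Line 12: ['salt', 'the'] (min_width=8, slack=3)
Line 13: ['chemistry'] (min_width=9, slack=2)
Line 14: ['bright'] (min_width=6, slack=5)
Line 15: ['security'] (min_width=8, slack=3)

Answer: | rice train|
|       bean|
|triangle do|
|     by and|
|    rainbow|
| they grass|
|     garden|
|    problem|
|      metal|
|    curtain|
|   language|
|   salt the|
|  chemistry|
|     bright|
|   security|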